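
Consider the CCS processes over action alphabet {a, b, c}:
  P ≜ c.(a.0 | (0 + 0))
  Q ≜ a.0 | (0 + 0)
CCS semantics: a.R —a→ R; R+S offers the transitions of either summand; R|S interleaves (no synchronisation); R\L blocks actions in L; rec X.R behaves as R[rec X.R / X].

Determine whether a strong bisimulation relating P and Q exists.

P's transition system — 3 states:
  s0 = c.(a.0 | (0 + 0)) | -c-> s1
  s1 = a.0 | (0 + 0) | -a-> s2
  s2 = 0 | (0 + 0) | deadlocked
Q's transition system — 2 states:
  t0 = a.0 | (0 + 0) | -a-> t1
  t1 = 0 | (0 + 0) | deadlocked
Bisimilarity quotient blocks:
  B0 = {s0}
  B1 = {s1, t0}
  B2 = {s2, t1}
s0 ∈ B0, t0 ∈ B1 → different blocks

NO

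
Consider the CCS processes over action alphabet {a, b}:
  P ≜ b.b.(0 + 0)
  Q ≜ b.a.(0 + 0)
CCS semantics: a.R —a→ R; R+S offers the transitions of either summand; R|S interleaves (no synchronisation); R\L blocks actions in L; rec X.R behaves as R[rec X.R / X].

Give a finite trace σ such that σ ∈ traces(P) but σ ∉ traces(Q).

bb

P's transition system — 3 states:
  m0 = b.b.(0 + 0) → -b-> m1
  m1 = b.(0 + 0) → -b-> m2
  m2 = 0 + 0 → ·
Q's transition system — 3 states:
  n0 = b.a.(0 + 0) → -b-> n1
  n1 = a.(0 + 0) → -a-> n2
  n2 = 0 + 0 → ·
Run σ = ⟨bb⟩ on P: start {m0}
  step 1 (b): {m1}
  step 2 (b): {m2}
  ✓ P
Run σ = ⟨bb⟩ on Q: start {n0}
  step 1 (b): {n1}
  step 2 (b): ∅  — Q cannot continue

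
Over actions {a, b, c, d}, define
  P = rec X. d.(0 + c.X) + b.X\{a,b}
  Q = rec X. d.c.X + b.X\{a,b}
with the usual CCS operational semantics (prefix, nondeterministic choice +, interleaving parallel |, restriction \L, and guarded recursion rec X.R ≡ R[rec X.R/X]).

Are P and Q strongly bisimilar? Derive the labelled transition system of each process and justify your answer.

P's transition system — 4 states:
  s0 = rec X. d.(0 + c.X) + b.X\{a,b} | --b--▸ s1, --d--▸ s2
  s1 = (rec X. d.(0 + c.X) + b.X\{a,b})\{a,b} | --d--▸ s3
  s2 = 0 + c.(rec X. d.(0 + c.X) + b.X\{a,b}) | --c--▸ s0
  s3 = (0 + c.(rec X. d.(0 + c.X) + b.X\{a,b}))\{a,b} | --c--▸ s1
Q's transition system — 4 states:
  t0 = rec X. d.c.X + b.X\{a,b} | --b--▸ t1, --d--▸ t2
  t1 = (rec X. d.c.X + b.X\{a,b})\{a,b} | --d--▸ t3
  t2 = c.(rec X. d.c.X + b.X\{a,b}) | --c--▸ t0
  t3 = (c.(rec X. d.c.X + b.X\{a,b}))\{a,b} | --c--▸ t1
Partition-refinement fixed point:
  B0 = {s0, t0}
  B1 = {s2, t2}
  B2 = {s1, t1}
  B3 = {s3, t3}
s0 ∈ B0, t0 ∈ B0 → same block

bisimilar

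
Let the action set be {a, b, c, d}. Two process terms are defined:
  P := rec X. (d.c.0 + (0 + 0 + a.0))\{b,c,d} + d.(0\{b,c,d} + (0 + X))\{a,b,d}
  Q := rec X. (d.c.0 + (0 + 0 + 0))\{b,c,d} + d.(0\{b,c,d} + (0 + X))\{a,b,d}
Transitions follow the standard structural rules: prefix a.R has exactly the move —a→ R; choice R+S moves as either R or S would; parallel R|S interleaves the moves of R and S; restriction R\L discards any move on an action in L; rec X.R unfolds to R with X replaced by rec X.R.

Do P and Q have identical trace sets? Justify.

NO — witness ⟨a⟩

LTS(P): 3 reachable states
  m0 = rec X. (d.c.0 + (0 + 0 + a.0))\{b,c,d} + d.(0\{b,c,d} + (0 + X))\{a,b,d} | -a-> m1, -d-> m2
  m1 = 0\{b,c,d} | (no moves)
  m2 = (0\{b,c,d} + (0 + (rec X. (d.c.0 + (0 + 0 + a.0))\{b,c,d} + d.(0\{b,c,d} + (0 + X))\{a,b,d})))\{a,b,d} | (no moves)
LTS(Q): 2 reachable states
  n0 = rec X. (d.c.0 + (0 + 0 + 0))\{b,c,d} + d.(0\{b,c,d} + (0 + X))\{a,b,d} | -d-> n1
  n1 = (0\{b,c,d} + (0 + (rec X. (d.c.0 + (0 + 0 + 0))\{b,c,d} + d.(0\{b,c,d} + (0 + X))\{a,b,d})))\{a,b,d} | (no moves)
Trace ⟨a⟩ through P, begin at {m0}:
  [1] a ⇒ {m1}
  P completes σ.
Trace ⟨a⟩ through Q, begin at {n0}:
  [1] a ⇒ ∅  — Q cannot continue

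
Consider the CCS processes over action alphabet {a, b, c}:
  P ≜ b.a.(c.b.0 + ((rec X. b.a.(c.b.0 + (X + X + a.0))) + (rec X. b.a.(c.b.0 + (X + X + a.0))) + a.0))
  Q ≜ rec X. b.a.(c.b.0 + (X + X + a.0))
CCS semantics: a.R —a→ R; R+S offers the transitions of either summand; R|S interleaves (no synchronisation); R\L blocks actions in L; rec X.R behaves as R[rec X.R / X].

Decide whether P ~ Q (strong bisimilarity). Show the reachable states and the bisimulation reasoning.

YES

P's transition system — 5 states:
  m0 = b.a.(c.b.0 + ((rec X. b.a.(c.b.0 + (X + X + a.0))) + (rec X. b.a.(c.b.0 + (X + X + a.0))) + a.0)) | ··b··> m1
  m1 = a.(c.b.0 + ((rec X. b.a.(c.b.0 + (X + X + a.0))) + (rec X. b.a.(c.b.0 + (X + X + a.0))) + a.0)) | ··a··> m2
  m2 = c.b.0 + ((rec X. b.a.(c.b.0 + (X + X + a.0))) + (rec X. b.a.(c.b.0 + (X + X + a.0))) + a.0) | ··a··> m3, ··b··> m1, ··c··> m4
  m3 = 0 | deadlocked
  m4 = b.0 | ··b··> m3
Q's transition system — 5 states:
  n0 = rec X. b.a.(c.b.0 + (X + X + a.0)) | ··b··> n1
  n1 = a.(c.b.0 + ((rec X. b.a.(c.b.0 + (X + X + a.0))) + (rec X. b.a.(c.b.0 + (X + X + a.0))) + a.0)) | ··a··> n2
  n2 = c.b.0 + ((rec X. b.a.(c.b.0 + (X + X + a.0))) + (rec X. b.a.(c.b.0 + (X + X + a.0))) + a.0) | ··a··> n3, ··b··> n1, ··c··> n4
  n3 = 0 | deadlocked
  n4 = b.0 | ··b··> n3
Partition-refinement fixed point:
  B0 = {m0, n0}
  B1 = {m1, n1}
  B2 = {m2, n2}
  B3 = {m3, n3}
  B4 = {m4, n4}
m0 ∈ B0, n0 ∈ B0 → same block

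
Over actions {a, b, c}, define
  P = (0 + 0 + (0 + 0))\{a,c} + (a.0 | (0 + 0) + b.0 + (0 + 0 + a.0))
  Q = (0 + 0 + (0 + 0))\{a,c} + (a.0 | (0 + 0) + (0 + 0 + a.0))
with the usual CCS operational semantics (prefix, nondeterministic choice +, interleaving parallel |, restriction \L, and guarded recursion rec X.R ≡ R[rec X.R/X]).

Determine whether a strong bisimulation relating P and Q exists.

NO

P's transition system — 3 states:
  u0 = (0 + 0 + (0 + 0))\{a,c} + (a.0 | (0 + 0) + b.0 + (0 + 0 + a.0)) :: ··a··> u1, ··a··> u2, ··b··> u1
  u1 = 0 :: stopped
  u2 = 0 | (0 + 0) :: stopped
Q's transition system — 3 states:
  v0 = (0 + 0 + (0 + 0))\{a,c} + (a.0 | (0 + 0) + (0 + 0 + a.0)) :: ··a··> v1, ··a··> v2
  v1 = 0 :: stopped
  v2 = 0 | (0 + 0) :: stopped
Partition-refinement fixed point:
  B0 = {u0}
  B1 = {u1, u2, v1, v2}
  B2 = {v0}
u0 ∈ B0, v0 ∈ B2 → different blocks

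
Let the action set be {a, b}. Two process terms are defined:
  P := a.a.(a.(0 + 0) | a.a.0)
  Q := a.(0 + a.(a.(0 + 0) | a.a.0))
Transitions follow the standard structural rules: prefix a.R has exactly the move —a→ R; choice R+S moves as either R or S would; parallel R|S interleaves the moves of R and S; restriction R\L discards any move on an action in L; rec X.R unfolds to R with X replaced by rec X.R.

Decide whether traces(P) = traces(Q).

trace-equivalent

Reachable graph of P (8 states):
  m0 = a.a.(a.(0 + 0) | a.a.0) → —a→ m1
  m1 = a.(a.(0 + 0) | a.a.0) → —a→ m2
  m2 = a.(0 + 0) | a.a.0 → —a→ m3, —a→ m4
  m3 = (0 + 0) | a.a.0 → —a→ m5
  m4 = a.(0 + 0) | a.0 → —a→ m5, —a→ m6
  m5 = (0 + 0) | a.0 → —a→ m7
  m6 = a.(0 + 0) | 0 → —a→ m7
  m7 = (0 + 0) | 0 → stopped
Reachable graph of Q (8 states):
  n0 = a.(0 + a.(a.(0 + 0) | a.a.0)) → —a→ n1
  n1 = 0 + a.(a.(0 + 0) | a.a.0) → —a→ n2
  n2 = a.(0 + 0) | a.a.0 → —a→ n3, —a→ n4
  n3 = (0 + 0) | a.a.0 → —a→ n5
  n4 = a.(0 + 0) | a.0 → —a→ n5, —a→ n6
  n5 = (0 + 0) | a.0 → —a→ n7
  n6 = a.(0 + 0) | 0 → —a→ n7
  n7 = (0 + 0) | 0 → stopped
Coarsest stable partition (strong bisimilarity classes):
  B0 = {m0, n0}
  B1 = {m1, n1}
  B2 = {m2, n2}
  B3 = {m3, m4, n3, n4}
  B4 = {m5, m6, n5, n6}
  B5 = {m7, n7}
m0 ∈ B0, n0 ∈ B0 → same block
Bisimilar ⇒ trace-equivalent.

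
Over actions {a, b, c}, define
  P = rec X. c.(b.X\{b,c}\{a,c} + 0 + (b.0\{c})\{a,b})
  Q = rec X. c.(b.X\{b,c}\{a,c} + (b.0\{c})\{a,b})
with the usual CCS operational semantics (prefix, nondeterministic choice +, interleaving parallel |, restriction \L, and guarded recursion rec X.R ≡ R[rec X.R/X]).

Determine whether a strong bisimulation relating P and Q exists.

P ~ Q

Reachable graph of P (3 states):
  s0 = rec X. c.(b.X\{b,c}\{a,c} + 0 + (b.0\{c})\{a,b}) → -c-> s1
  s1 = b.(rec X. c.(b.X\{b,c}\{a,c} + 0 + (b.0\{c})\{a,b}))\{b,c}\{a,c} + 0 + (b.0\{c})\{a,b} → -b-> s2
  s2 = (rec X. c.(b.X\{b,c}\{a,c} + 0 + (b.0\{c})\{a,b}))\{b,c}\{a,c} → ∅
Reachable graph of Q (3 states):
  t0 = rec X. c.(b.X\{b,c}\{a,c} + (b.0\{c})\{a,b}) → -c-> t1
  t1 = b.(rec X. c.(b.X\{b,c}\{a,c} + (b.0\{c})\{a,b}))\{b,c}\{a,c} + (b.0\{c})\{a,b} → -b-> t2
  t2 = (rec X. c.(b.X\{b,c}\{a,c} + (b.0\{c})\{a,b}))\{b,c}\{a,c} → ∅
Coarsest stable partition (strong bisimilarity classes):
  B0 = {s0, t0}
  B1 = {s1, t1}
  B2 = {s2, t2}
s0 ∈ B0, t0 ∈ B0 → same block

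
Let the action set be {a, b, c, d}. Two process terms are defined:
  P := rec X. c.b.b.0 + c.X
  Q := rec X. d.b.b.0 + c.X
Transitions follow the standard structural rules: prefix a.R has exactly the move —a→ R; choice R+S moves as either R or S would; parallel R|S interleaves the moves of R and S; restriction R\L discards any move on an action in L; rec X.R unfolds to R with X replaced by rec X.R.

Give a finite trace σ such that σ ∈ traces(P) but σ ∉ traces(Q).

cb

P's transition system — 4 states:
  m0 = rec X. c.b.b.0 + c.X | --c--▸ m0, --c--▸ m1
  m1 = b.b.0 | --b--▸ m2
  m2 = b.0 | --b--▸ m3
  m3 = 0 | stopped
Q's transition system — 4 states:
  n0 = rec X. d.b.b.0 + c.X | --c--▸ n0, --d--▸ n1
  n1 = b.b.0 | --b--▸ n2
  n2 = b.0 | --b--▸ n3
  n3 = 0 | stopped
Executing cb from P (initial set {m0}):
  step 1 (c): {m0, m1}
  step 2 (b): {m2}
  — P admits the full trace.
Executing cb from Q (initial set {n0}):
  step 1 (c): {n0}
  step 2 (b): ∅ (Q stuck)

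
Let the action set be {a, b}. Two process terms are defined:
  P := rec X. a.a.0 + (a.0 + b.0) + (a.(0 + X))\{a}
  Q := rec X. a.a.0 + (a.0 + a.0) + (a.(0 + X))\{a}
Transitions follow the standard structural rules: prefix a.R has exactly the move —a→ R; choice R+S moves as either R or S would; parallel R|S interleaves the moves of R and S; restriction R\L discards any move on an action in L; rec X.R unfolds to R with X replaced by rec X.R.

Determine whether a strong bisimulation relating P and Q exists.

LTS(P): 3 reachable states
  u0 = rec X. a.a.0 + (a.0 + b.0) + (a.(0 + X))\{a} → —a→ u1, —a→ u2, —b→ u1
  u1 = 0 → stopped
  u2 = a.0 → —a→ u1
LTS(Q): 3 reachable states
  v0 = rec X. a.a.0 + (a.0 + a.0) + (a.(0 + X))\{a} → —a→ v1, —a→ v2
  v1 = 0 → stopped
  v2 = a.0 → —a→ v1
Bisimilarity quotient blocks:
  B0 = {u0}
  B1 = {u1, v1}
  B2 = {u2, v2}
  B3 = {v0}
u0 ∈ B0, v0 ∈ B3 → different blocks

not bisimilar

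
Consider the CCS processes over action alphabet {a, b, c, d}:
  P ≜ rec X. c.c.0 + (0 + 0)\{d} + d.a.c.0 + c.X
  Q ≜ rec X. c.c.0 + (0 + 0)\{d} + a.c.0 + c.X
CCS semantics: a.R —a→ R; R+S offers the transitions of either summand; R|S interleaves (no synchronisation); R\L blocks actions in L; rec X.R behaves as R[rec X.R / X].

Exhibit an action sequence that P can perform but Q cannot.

d

P's transition system — 4 states:
  s0 = rec X. c.c.0 + (0 + 0)\{d} + d.a.c.0 + c.X ⊢ =c=> s0, =c=> s1, =d=> s2
  s1 = c.0 ⊢ =c=> s3
  s2 = a.c.0 ⊢ =a=> s1
  s3 = 0 ⊢ (no moves)
Q's transition system — 3 states:
  t0 = rec X. c.c.0 + (0 + 0)\{d} + a.c.0 + c.X ⊢ =a=> t1, =c=> t0, =c=> t1
  t1 = c.0 ⊢ =c=> t2
  t2 = 0 ⊢ (no moves)
Run σ = ⟨d⟩ on P: start {s0}
  after d @ step 1: {s2}
  ✓ P
Run σ = ⟨d⟩ on Q: start {t0}
  after d @ step 1: ∅  — Q cannot continue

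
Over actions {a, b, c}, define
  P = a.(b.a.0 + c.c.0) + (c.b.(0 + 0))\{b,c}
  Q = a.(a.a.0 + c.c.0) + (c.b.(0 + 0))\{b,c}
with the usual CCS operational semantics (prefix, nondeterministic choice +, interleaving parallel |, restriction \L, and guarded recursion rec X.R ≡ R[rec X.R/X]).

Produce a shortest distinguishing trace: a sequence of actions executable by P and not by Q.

ab

P's transition system — 5 states:
  s0 = a.(b.a.0 + c.c.0) + (c.b.(0 + 0))\{b,c} | --a--▸ s1
  s1 = b.a.0 + c.c.0 | --b--▸ s2, --c--▸ s3
  s2 = a.0 | --a--▸ s4
  s3 = c.0 | --c--▸ s4
  s4 = 0 | ∅
Q's transition system — 5 states:
  t0 = a.(a.a.0 + c.c.0) + (c.b.(0 + 0))\{b,c} | --a--▸ t1
  t1 = a.a.0 + c.c.0 | --a--▸ t2, --c--▸ t3
  t2 = a.0 | --a--▸ t4
  t3 = c.0 | --c--▸ t4
  t4 = 0 | ∅
Run σ = ⟨ab⟩ on P: start {s0}
  after a @ step 1: {s1}
  after b @ step 2: {s2}
  P completes σ.
Run σ = ⟨ab⟩ on Q: start {t0}
  after a @ step 1: {t1}
  after b @ step 2: ∅ (Q stuck)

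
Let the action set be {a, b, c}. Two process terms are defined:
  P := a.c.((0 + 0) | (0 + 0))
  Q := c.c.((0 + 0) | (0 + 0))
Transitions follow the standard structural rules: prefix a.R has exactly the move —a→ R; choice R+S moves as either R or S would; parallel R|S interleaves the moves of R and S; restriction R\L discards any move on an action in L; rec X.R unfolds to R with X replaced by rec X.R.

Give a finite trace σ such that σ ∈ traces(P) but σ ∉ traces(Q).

a

P's transition system — 3 states:
  m0 = a.c.((0 + 0) | (0 + 0)) | -a-> m1
  m1 = c.((0 + 0) | (0 + 0)) | -c-> m2
  m2 = (0 + 0) | (0 + 0) | ∅
Q's transition system — 3 states:
  n0 = c.c.((0 + 0) | (0 + 0)) | -c-> n1
  n1 = c.((0 + 0) | (0 + 0)) | -c-> n2
  n2 = (0 + 0) | (0 + 0) | ∅
Run σ = ⟨a⟩ on P: start {m0}
  step 1 (a): {m1}
  P completes σ.
Run σ = ⟨a⟩ on Q: start {n0}
  step 1 (a): ∅ (Q stuck)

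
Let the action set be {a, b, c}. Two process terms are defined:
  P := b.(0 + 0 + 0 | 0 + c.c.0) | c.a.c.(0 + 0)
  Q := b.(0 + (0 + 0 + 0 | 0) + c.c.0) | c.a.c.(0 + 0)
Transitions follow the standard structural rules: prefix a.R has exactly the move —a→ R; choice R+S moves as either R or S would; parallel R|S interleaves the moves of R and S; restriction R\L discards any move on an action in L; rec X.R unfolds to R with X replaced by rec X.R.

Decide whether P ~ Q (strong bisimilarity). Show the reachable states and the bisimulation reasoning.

P's transition system — 16 states:
  u0 = b.(0 + 0 + 0 | 0 + c.c.0) | c.a.c.(0 + 0) → =b=> u1, =c=> u2
  u1 = (0 + 0 + 0 | 0 + c.c.0) | c.a.c.(0 + 0) → =c=> u3, =c=> u4
  u2 = b.(0 + 0 + 0 | 0 + c.c.0) | a.c.(0 + 0) → =a=> u5, =b=> u3
  u3 = (0 + 0 + 0 | 0 + c.c.0) | a.c.(0 + 0) → =a=> u6, =c=> u7
  u4 = c.0 | c.a.c.(0 + 0) → =c=> u7, =c=> u8
  u5 = b.(0 + 0 + 0 | 0 + c.c.0) | c.(0 + 0) → =b=> u6, =c=> u9
  u6 = (0 + 0 + 0 | 0 + c.c.0) | c.(0 + 0) → =c=> u10, =c=> u11
  u7 = c.0 | a.c.(0 + 0) → =a=> u11, =c=> u12
  u8 = 0 | c.a.c.(0 + 0) → =c=> u12
  u9 = b.(0 + 0 + 0 | 0 + c.c.0) | (0 + 0) → =b=> u10
  u10 = (0 + 0 + 0 | 0 + c.c.0) | (0 + 0) → =c=> u13
  u11 = c.0 | c.(0 + 0) → =c=> u13, =c=> u14
  u12 = 0 | a.c.(0 + 0) → =a=> u14
  u13 = c.0 | (0 + 0) → =c=> u15
  u14 = 0 | c.(0 + 0) → =c=> u15
  u15 = 0 | (0 + 0) → ∅
Q's transition system — 16 states:
  v0 = b.(0 + (0 + 0 + 0 | 0) + c.c.0) | c.a.c.(0 + 0) → =b=> v1, =c=> v2
  v1 = (0 + (0 + 0 + 0 | 0) + c.c.0) | c.a.c.(0 + 0) → =c=> v3, =c=> v4
  v2 = b.(0 + (0 + 0 + 0 | 0) + c.c.0) | a.c.(0 + 0) → =a=> v5, =b=> v3
  v3 = (0 + (0 + 0 + 0 | 0) + c.c.0) | a.c.(0 + 0) → =a=> v6, =c=> v7
  v4 = c.0 | c.a.c.(0 + 0) → =c=> v7, =c=> v8
  v5 = b.(0 + (0 + 0 + 0 | 0) + c.c.0) | c.(0 + 0) → =b=> v6, =c=> v9
  v6 = (0 + (0 + 0 + 0 | 0) + c.c.0) | c.(0 + 0) → =c=> v10, =c=> v11
  v7 = c.0 | a.c.(0 + 0) → =a=> v11, =c=> v12
  v8 = 0 | c.a.c.(0 + 0) → =c=> v12
  v9 = b.(0 + (0 + 0 + 0 | 0) + c.c.0) | (0 + 0) → =b=> v10
  v10 = (0 + (0 + 0 + 0 | 0) + c.c.0) | (0 + 0) → =c=> v13
  v11 = c.0 | c.(0 + 0) → =c=> v13, =c=> v14
  v12 = 0 | a.c.(0 + 0) → =a=> v14
  v13 = c.0 | (0 + 0) → =c=> v15
  v14 = 0 | c.(0 + 0) → =c=> v15
  v15 = 0 | (0 + 0) → ∅
Bisimilarity quotient blocks:
  B0 = {u0, v0}
  B1 = {u2, v2}
  B2 = {u5, v5}
  B3 = {u6, v6}
  B4 = {u10, u11, v10, v11}
  B5 = {u13, u14, v13, v14}
  B6 = {u15, v15}
  B7 = {u9, v9}
  B8 = {u3, v3}
  B9 = {u7, v7}
  B10 = {u12, v12}
  B11 = {u1, v1}
  B12 = {u4, v4}
  B13 = {u8, v8}
u0 ∈ B0, v0 ∈ B0 → same block

YES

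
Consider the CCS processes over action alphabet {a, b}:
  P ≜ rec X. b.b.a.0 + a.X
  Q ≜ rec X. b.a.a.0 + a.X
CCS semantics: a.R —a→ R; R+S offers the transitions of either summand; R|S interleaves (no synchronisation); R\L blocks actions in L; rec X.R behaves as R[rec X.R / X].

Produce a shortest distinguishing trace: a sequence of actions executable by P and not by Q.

bb

Reachable graph of P (4 states):
  p0 = rec X. b.b.a.0 + a.X → =a=> p0, =b=> p1
  p1 = b.a.0 → =b=> p2
  p2 = a.0 → =a=> p3
  p3 = 0 → ·
Reachable graph of Q (4 states):
  q0 = rec X. b.a.a.0 + a.X → =a=> q0, =b=> q1
  q1 = a.a.0 → =a=> q2
  q2 = a.0 → =a=> q3
  q3 = 0 → ·
Run σ = ⟨bb⟩ on P: start {p0}
  [1] b ⇒ {p1}
  [2] b ⇒ {p2}
  P completes σ.
Run σ = ⟨bb⟩ on Q: start {q0}
  [1] b ⇒ {q1}
  [2] b ⇒ ∅ (Q stuck)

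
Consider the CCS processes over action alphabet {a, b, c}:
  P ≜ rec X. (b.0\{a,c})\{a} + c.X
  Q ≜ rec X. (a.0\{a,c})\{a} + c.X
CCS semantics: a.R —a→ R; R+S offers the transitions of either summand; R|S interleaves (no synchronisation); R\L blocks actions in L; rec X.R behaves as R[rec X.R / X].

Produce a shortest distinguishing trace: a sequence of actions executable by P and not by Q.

LTS(P): 2 reachable states
  u0 = rec X. (b.0\{a,c})\{a} + c.X ⊢ -b-> u1, -c-> u0
  u1 = 0\{a,c}\{a} ⊢ stopped
LTS(Q): 1 reachable states
  v0 = rec X. (a.0\{a,c})\{a} + c.X ⊢ -c-> v0
Run σ = ⟨b⟩ on P: start {u0}
  step 1 (b): {u1}
  — P admits the full trace.
Run σ = ⟨b⟩ on Q: start {v0}
  step 1 (b): ∅  — Q cannot continue

b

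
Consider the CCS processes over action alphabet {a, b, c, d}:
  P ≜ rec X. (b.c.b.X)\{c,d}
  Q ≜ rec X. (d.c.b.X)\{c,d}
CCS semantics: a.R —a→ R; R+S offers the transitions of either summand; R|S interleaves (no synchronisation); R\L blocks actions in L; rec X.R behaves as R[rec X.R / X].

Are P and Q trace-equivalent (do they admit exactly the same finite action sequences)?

traces(P) ≠ traces(Q) — witness ⟨b⟩

LTS(P): 2 reachable states
  m0 = rec X. (b.c.b.X)\{c,d} → —b→ m1
  m1 = (c.b.(rec X. (b.c.b.X)\{c,d}))\{c,d} → (no moves)
LTS(Q): 1 reachable states
  n0 = rec X. (d.c.b.X)\{c,d} → (no moves)
Run σ = ⟨b⟩ on P: start {m0}
  step 1 (b): {m1}
  — P admits the full trace.
Run σ = ⟨b⟩ on Q: start {n0}
  step 1 (b): ∅  — Q cannot continue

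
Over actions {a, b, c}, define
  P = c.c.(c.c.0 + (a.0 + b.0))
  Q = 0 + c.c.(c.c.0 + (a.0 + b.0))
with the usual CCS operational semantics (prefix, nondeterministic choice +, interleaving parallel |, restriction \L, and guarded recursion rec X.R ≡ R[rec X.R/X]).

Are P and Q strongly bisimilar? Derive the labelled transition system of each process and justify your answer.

Reachable graph of P (5 states):
  p0 = c.c.(c.c.0 + (a.0 + b.0)) ⊢ ··c··> p1
  p1 = c.(c.c.0 + (a.0 + b.0)) ⊢ ··c··> p2
  p2 = c.c.0 + (a.0 + b.0) ⊢ ··a··> p3, ··b··> p3, ··c··> p4
  p3 = 0 ⊢ ·
  p4 = c.0 ⊢ ··c··> p3
Reachable graph of Q (5 states):
  q0 = 0 + c.c.(c.c.0 + (a.0 + b.0)) ⊢ ··c··> q1
  q1 = c.(c.c.0 + (a.0 + b.0)) ⊢ ··c··> q2
  q2 = c.c.0 + (a.0 + b.0) ⊢ ··a··> q3, ··b··> q3, ··c··> q4
  q3 = 0 ⊢ ·
  q4 = c.0 ⊢ ··c··> q3
Partition-refinement fixed point:
  B0 = {p0, q0}
  B1 = {p1, q1}
  B2 = {p2, q2}
  B3 = {p3, q3}
  B4 = {p4, q4}
p0 ∈ B0, q0 ∈ B0 → same block

bisimilar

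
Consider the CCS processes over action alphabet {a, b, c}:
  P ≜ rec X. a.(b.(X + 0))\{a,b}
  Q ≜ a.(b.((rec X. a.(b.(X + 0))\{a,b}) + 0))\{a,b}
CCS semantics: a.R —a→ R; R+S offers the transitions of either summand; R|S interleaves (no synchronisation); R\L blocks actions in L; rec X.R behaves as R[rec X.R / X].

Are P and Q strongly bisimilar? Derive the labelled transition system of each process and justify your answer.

YES

LTS(P): 2 reachable states
  u0 = rec X. a.(b.(X + 0))\{a,b} → --a--▸ u1
  u1 = (b.((rec X. a.(b.(X + 0))\{a,b}) + 0))\{a,b} → ·
LTS(Q): 2 reachable states
  v0 = a.(b.((rec X. a.(b.(X + 0))\{a,b}) + 0))\{a,b} → --a--▸ v1
  v1 = (b.((rec X. a.(b.(X + 0))\{a,b}) + 0))\{a,b} → ·
Partition-refinement fixed point:
  B0 = {u0, v0}
  B1 = {u1, v1}
u0 ∈ B0, v0 ∈ B0 → same block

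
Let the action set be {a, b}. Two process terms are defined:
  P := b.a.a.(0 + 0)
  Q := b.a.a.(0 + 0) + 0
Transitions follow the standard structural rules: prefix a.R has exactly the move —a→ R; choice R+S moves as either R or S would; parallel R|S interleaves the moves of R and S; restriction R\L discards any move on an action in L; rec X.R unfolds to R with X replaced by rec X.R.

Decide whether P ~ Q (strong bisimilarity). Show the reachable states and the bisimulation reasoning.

P ~ Q

P's transition system — 4 states:
  u0 = b.a.a.(0 + 0) → -b-> u1
  u1 = a.a.(0 + 0) → -a-> u2
  u2 = a.(0 + 0) → -a-> u3
  u3 = 0 + 0 → deadlocked
Q's transition system — 4 states:
  v0 = b.a.a.(0 + 0) + 0 → -b-> v1
  v1 = a.a.(0 + 0) → -a-> v2
  v2 = a.(0 + 0) → -a-> v3
  v3 = 0 + 0 → deadlocked
Bisimilarity quotient blocks:
  B0 = {u0, v0}
  B1 = {u1, v1}
  B2 = {u2, v2}
  B3 = {u3, v3}
u0 ∈ B0, v0 ∈ B0 → same block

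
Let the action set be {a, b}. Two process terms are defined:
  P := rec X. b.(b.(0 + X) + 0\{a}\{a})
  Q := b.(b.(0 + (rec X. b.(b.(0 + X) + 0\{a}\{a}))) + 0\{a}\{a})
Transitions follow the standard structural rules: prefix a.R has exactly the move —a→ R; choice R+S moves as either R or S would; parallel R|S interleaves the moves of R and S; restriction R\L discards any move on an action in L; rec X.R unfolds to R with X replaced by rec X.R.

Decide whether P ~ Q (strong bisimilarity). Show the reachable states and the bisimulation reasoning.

bisimilar

LTS(P): 3 reachable states
  u0 = rec X. b.(b.(0 + X) + 0\{a}\{a}) :: -b-> u1
  u1 = b.(0 + (rec X. b.(b.(0 + X) + 0\{a}\{a}))) + 0\{a}\{a} :: -b-> u2
  u2 = 0 + (rec X. b.(b.(0 + X) + 0\{a}\{a})) :: -b-> u1
LTS(Q): 3 reachable states
  v0 = b.(b.(0 + (rec X. b.(b.(0 + X) + 0\{a}\{a}))) + 0\{a}\{a}) :: -b-> v1
  v1 = b.(0 + (rec X. b.(b.(0 + X) + 0\{a}\{a}))) + 0\{a}\{a} :: -b-> v2
  v2 = 0 + (rec X. b.(b.(0 + X) + 0\{a}\{a})) :: -b-> v1
Partition-refinement fixed point:
  B0 = {u0, u1, u2, v0, v1, v2}
u0 ∈ B0, v0 ∈ B0 → same block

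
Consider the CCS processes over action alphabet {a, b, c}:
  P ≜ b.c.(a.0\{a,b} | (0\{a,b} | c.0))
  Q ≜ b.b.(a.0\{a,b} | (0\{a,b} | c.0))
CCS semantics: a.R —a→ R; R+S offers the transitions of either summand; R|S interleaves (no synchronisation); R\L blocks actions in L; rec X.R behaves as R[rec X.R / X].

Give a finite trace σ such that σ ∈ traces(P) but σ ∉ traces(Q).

P's transition system — 6 states:
  s0 = b.c.(a.0\{a,b} | (0\{a,b} | c.0)) | —b→ s1
  s1 = c.(a.0\{a,b} | (0\{a,b} | c.0)) | —c→ s2
  s2 = a.0\{a,b} | (0\{a,b} | c.0) | —a→ s3, —c→ s4
  s3 = 0\{a,b} | (0\{a,b} | c.0) | —c→ s5
  s4 = a.0\{a,b} | (0\{a,b} | 0) | —a→ s5
  s5 = 0\{a,b} | (0\{a,b} | 0) | deadlocked
Q's transition system — 6 states:
  t0 = b.b.(a.0\{a,b} | (0\{a,b} | c.0)) | —b→ t1
  t1 = b.(a.0\{a,b} | (0\{a,b} | c.0)) | —b→ t2
  t2 = a.0\{a,b} | (0\{a,b} | c.0) | —a→ t3, —c→ t4
  t3 = 0\{a,b} | (0\{a,b} | c.0) | —c→ t5
  t4 = a.0\{a,b} | (0\{a,b} | 0) | —a→ t5
  t5 = 0\{a,b} | (0\{a,b} | 0) | deadlocked
Run σ = ⟨bc⟩ on P: start {s0}
  after b @ step 1: {s1}
  after c @ step 2: {s2}
  ✓ P
Run σ = ⟨bc⟩ on Q: start {t0}
  after b @ step 1: {t1}
  after c @ step 2: ∅ (Q stuck)

bc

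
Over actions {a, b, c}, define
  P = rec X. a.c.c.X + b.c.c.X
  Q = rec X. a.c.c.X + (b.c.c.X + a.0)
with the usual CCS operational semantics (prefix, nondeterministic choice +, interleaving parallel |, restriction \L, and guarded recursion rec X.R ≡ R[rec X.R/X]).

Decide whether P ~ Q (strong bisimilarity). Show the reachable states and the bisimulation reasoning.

P's transition system — 3 states:
  p0 = rec X. a.c.c.X + b.c.c.X ⊢ —a→ p1, —b→ p1
  p1 = c.c.(rec X. a.c.c.X + b.c.c.X) ⊢ —c→ p2
  p2 = c.(rec X. a.c.c.X + b.c.c.X) ⊢ —c→ p0
Q's transition system — 4 states:
  q0 = rec X. a.c.c.X + (b.c.c.X + a.0) ⊢ —a→ q1, —a→ q2, —b→ q2
  q1 = 0 ⊢ ∅
  q2 = c.c.(rec X. a.c.c.X + (b.c.c.X + a.0)) ⊢ —c→ q3
  q3 = c.(rec X. a.c.c.X + (b.c.c.X + a.0)) ⊢ —c→ q0
Partition-refinement fixed point:
  B0 = {p0}
  B1 = {p1}
  B2 = {p2}
  B3 = {q0}
  B4 = {q1}
  B5 = {q2}
  B6 = {q3}
p0 ∈ B0, q0 ∈ B3 → different blocks

P ≁ Q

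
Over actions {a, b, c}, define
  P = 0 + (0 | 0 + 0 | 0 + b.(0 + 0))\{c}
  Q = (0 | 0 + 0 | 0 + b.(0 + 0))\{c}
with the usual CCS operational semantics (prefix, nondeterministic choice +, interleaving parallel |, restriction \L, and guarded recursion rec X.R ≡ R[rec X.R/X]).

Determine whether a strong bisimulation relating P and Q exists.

P's transition system — 2 states:
  m0 = 0 + (0 | 0 + 0 | 0 + b.(0 + 0))\{c} ⊢ -b-> m1
  m1 = (0 + 0)\{c} ⊢ ∅
Q's transition system — 2 states:
  n0 = (0 | 0 + 0 | 0 + b.(0 + 0))\{c} ⊢ -b-> n1
  n1 = (0 + 0)\{c} ⊢ ∅
Coarsest stable partition (strong bisimilarity classes):
  B0 = {m0, n0}
  B1 = {m1, n1}
m0 ∈ B0, n0 ∈ B0 → same block

YES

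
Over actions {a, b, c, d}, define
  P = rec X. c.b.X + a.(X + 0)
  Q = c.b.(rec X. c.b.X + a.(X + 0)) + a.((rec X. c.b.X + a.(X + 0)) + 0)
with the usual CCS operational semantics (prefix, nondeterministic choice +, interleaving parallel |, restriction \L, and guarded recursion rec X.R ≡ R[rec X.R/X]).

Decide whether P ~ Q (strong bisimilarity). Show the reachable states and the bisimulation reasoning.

P's transition system — 3 states:
  s0 = rec X. c.b.X + a.(X + 0) | =a=> s1, =c=> s2
  s1 = (rec X. c.b.X + a.(X + 0)) + 0 | =a=> s1, =c=> s2
  s2 = b.(rec X. c.b.X + a.(X + 0)) | =b=> s0
Q's transition system — 4 states:
  t0 = c.b.(rec X. c.b.X + a.(X + 0)) + a.((rec X. c.b.X + a.(X + 0)) + 0) | =a=> t1, =c=> t2
  t1 = (rec X. c.b.X + a.(X + 0)) + 0 | =a=> t1, =c=> t2
  t2 = b.(rec X. c.b.X + a.(X + 0)) | =b=> t3
  t3 = rec X. c.b.X + a.(X + 0) | =a=> t1, =c=> t2
Coarsest stable partition (strong bisimilarity classes):
  B0 = {s0, s1, t0, t1, t3}
  B1 = {s2, t2}
s0 ∈ B0, t0 ∈ B0 → same block

YES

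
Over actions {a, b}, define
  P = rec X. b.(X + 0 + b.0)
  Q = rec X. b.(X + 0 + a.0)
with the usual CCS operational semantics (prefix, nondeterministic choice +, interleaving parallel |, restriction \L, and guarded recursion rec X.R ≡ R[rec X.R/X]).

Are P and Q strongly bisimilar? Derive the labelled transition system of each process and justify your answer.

NO

P's transition system — 3 states:
  u0 = rec X. b.(X + 0 + b.0) → ··b··> u1
  u1 = (rec X. b.(X + 0 + b.0)) + 0 + b.0 → ··b··> u1, ··b··> u2
  u2 = 0 → (no moves)
Q's transition system — 3 states:
  v0 = rec X. b.(X + 0 + a.0) → ··b··> v1
  v1 = (rec X. b.(X + 0 + a.0)) + 0 + a.0 → ··a··> v2, ··b··> v1
  v2 = 0 → (no moves)
Coarsest stable partition (strong bisimilarity classes):
  B0 = {u0}
  B1 = {u1}
  B2 = {u2, v2}
  B3 = {v0}
  B4 = {v1}
u0 ∈ B0, v0 ∈ B3 → different blocks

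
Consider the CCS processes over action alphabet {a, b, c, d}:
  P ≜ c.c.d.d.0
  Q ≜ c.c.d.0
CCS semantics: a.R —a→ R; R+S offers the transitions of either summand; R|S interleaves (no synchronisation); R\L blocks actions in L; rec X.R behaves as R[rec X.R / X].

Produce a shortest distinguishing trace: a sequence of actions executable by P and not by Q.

P's transition system — 5 states:
  s0 = c.c.d.d.0 :: =c=> s1
  s1 = c.d.d.0 :: =c=> s2
  s2 = d.d.0 :: =d=> s3
  s3 = d.0 :: =d=> s4
  s4 = 0 :: (no moves)
Q's transition system — 4 states:
  t0 = c.c.d.0 :: =c=> t1
  t1 = c.d.0 :: =c=> t2
  t2 = d.0 :: =d=> t3
  t3 = 0 :: (no moves)
Trace ⟨ccdd⟩ through P, begin at {s0}:
  after c @ step 1: {s1}
  after c @ step 2: {s2}
  after d @ step 3: {s3}
  after d @ step 4: {s4}
  — P admits the full trace.
Trace ⟨ccdd⟩ through Q, begin at {t0}:
  after c @ step 1: {t1}
  after c @ step 2: {t2}
  after d @ step 3: {t3}
  after d @ step 4: ∅  — Q cannot continue

ccdd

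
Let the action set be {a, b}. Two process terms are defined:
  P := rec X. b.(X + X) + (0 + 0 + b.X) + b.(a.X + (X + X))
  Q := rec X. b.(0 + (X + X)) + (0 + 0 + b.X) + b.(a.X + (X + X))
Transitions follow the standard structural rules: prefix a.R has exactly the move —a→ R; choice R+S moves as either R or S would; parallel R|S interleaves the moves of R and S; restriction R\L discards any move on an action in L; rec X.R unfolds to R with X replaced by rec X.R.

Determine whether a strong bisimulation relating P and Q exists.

LTS(P): 3 reachable states
  s0 = rec X. b.(X + X) + (0 + 0 + b.X) + b.(a.X + (X + X)) → -b-> s0, -b-> s1, -b-> s2
  s1 = (rec X. b.(X + X) + (0 + 0 + b.X) + b.(a.X + (X + X))) + (rec X. b.(X + X) + (0 + 0 + b.X) + b.(a.X + (X + X))) → -b-> s0, -b-> s1, -b-> s2
  s2 = a.(rec X. b.(X + X) + (0 + 0 + b.X) + b.(a.X + (X + X))) + ((rec X. b.(X + X) + (0 + 0 + b.X) + b.(a.X + (X + X))) + (rec X. b.(X + X) + (0 + 0 + b.X) + b.(a.X + (X + X)))) → -a-> s0, -b-> s0, -b-> s1, -b-> s2
LTS(Q): 3 reachable states
  t0 = rec X. b.(0 + (X + X)) + (0 + 0 + b.X) + b.(a.X + (X + X)) → -b-> t0, -b-> t1, -b-> t2
  t1 = 0 + ((rec X. b.(0 + (X + X)) + (0 + 0 + b.X) + b.(a.X + (X + X))) + (rec X. b.(0 + (X + X)) + (0 + 0 + b.X) + b.(a.X + (X + X)))) → -b-> t0, -b-> t1, -b-> t2
  t2 = a.(rec X. b.(0 + (X + X)) + (0 + 0 + b.X) + b.(a.X + (X + X))) + ((rec X. b.(0 + (X + X)) + (0 + 0 + b.X) + b.(a.X + (X + X))) + (rec X. b.(0 + (X + X)) + (0 + 0 + b.X) + b.(a.X + (X + X)))) → -a-> t0, -b-> t0, -b-> t1, -b-> t2
Bisimilarity quotient blocks:
  B0 = {s0, s1, t0, t1}
  B1 = {s2, t2}
s0 ∈ B0, t0 ∈ B0 → same block

YES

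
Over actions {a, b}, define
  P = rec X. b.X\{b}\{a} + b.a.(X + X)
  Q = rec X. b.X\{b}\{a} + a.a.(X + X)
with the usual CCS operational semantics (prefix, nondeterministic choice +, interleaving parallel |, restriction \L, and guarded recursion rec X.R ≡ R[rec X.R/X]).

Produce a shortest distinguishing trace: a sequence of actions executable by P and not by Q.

ba

P's transition system — 4 states:
  p0 = rec X. b.X\{b}\{a} + b.a.(X + X) has moves —b→ p1, —b→ p2
  p1 = (rec X. b.X\{b}\{a} + b.a.(X + X))\{b}\{a} has moves stopped
  p2 = a.((rec X. b.X\{b}\{a} + b.a.(X + X)) + (rec X. b.X\{b}\{a} + b.a.(X + X))) has moves —a→ p3
  p3 = (rec X. b.X\{b}\{a} + b.a.(X + X)) + (rec X. b.X\{b}\{a} + b.a.(X + X)) has moves —b→ p1, —b→ p2
Q's transition system — 4 states:
  q0 = rec X. b.X\{b}\{a} + a.a.(X + X) has moves —a→ q1, —b→ q2
  q1 = a.((rec X. b.X\{b}\{a} + a.a.(X + X)) + (rec X. b.X\{b}\{a} + a.a.(X + X))) has moves —a→ q3
  q2 = (rec X. b.X\{b}\{a} + a.a.(X + X))\{b}\{a} has moves stopped
  q3 = (rec X. b.X\{b}\{a} + a.a.(X + X)) + (rec X. b.X\{b}\{a} + a.a.(X + X)) has moves —a→ q1, —b→ q2
Executing ba from P (initial set {p0}):
  [1] b ⇒ {p1, p2}
  [2] a ⇒ {p3}
  ✓ P
Executing ba from Q (initial set {q0}):
  [1] b ⇒ {q2}
  [2] a ⇒ ∅ (Q stuck)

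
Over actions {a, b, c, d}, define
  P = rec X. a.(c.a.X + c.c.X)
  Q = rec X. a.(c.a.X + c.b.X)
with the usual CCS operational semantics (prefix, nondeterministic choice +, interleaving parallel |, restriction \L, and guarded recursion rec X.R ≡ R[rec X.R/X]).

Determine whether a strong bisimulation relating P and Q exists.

P's transition system — 4 states:
  m0 = rec X. a.(c.a.X + c.c.X) | --a--▸ m1
  m1 = c.a.(rec X. a.(c.a.X + c.c.X)) + c.c.(rec X. a.(c.a.X + c.c.X)) | --c--▸ m2, --c--▸ m3
  m2 = a.(rec X. a.(c.a.X + c.c.X)) | --a--▸ m0
  m3 = c.(rec X. a.(c.a.X + c.c.X)) | --c--▸ m0
Q's transition system — 4 states:
  n0 = rec X. a.(c.a.X + c.b.X) | --a--▸ n1
  n1 = c.a.(rec X. a.(c.a.X + c.b.X)) + c.b.(rec X. a.(c.a.X + c.b.X)) | --c--▸ n2, --c--▸ n3
  n2 = a.(rec X. a.(c.a.X + c.b.X)) | --a--▸ n0
  n3 = b.(rec X. a.(c.a.X + c.b.X)) | --b--▸ n0
Partition-refinement fixed point:
  B0 = {m0}
  B1 = {m1}
  B2 = {m2}
  B3 = {m3}
  B4 = {n0}
  B5 = {n1}
  B6 = {n2}
  B7 = {n3}
m0 ∈ B0, n0 ∈ B4 → different blocks

P ≁ Q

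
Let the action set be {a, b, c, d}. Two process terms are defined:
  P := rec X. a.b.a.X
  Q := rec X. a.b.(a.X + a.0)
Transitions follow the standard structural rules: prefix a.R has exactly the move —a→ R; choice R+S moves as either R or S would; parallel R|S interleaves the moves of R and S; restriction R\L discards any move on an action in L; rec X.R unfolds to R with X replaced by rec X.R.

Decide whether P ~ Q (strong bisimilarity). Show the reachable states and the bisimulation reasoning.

P ≁ Q

P's transition system — 3 states:
  m0 = rec X. a.b.a.X | ··a··> m1
  m1 = b.a.(rec X. a.b.a.X) | ··b··> m2
  m2 = a.(rec X. a.b.a.X) | ··a··> m0
Q's transition system — 4 states:
  n0 = rec X. a.b.(a.X + a.0) | ··a··> n1
  n1 = b.(a.(rec X. a.b.(a.X + a.0)) + a.0) | ··b··> n2
  n2 = a.(rec X. a.b.(a.X + a.0)) + a.0 | ··a··> n0, ··a··> n3
  n3 = 0 | ∅
Partition-refinement fixed point:
  B0 = {m0}
  B1 = {m1}
  B2 = {m2}
  B3 = {n0}
  B4 = {n1}
  B5 = {n2}
  B6 = {n3}
m0 ∈ B0, n0 ∈ B3 → different blocks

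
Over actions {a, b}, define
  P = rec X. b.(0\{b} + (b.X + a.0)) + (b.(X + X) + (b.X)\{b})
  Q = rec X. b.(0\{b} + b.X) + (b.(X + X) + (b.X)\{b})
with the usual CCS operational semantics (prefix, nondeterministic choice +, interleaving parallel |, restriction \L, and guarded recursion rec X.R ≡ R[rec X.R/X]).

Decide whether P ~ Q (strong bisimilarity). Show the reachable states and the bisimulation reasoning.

not bisimilar

P's transition system — 4 states:
  p0 = rec X. b.(0\{b} + (b.X + a.0)) + (b.(X + X) + (b.X)\{b}) has moves =b=> p1, =b=> p2
  p1 = (rec X. b.(0\{b} + (b.X + a.0)) + (b.(X + X) + (b.X)\{b})) + (rec X. b.(0\{b} + (b.X + a.0)) + (b.(X + X) + (b.X)\{b})) has moves =b=> p1, =b=> p2
  p2 = 0\{b} + (b.(rec X. b.(0\{b} + (b.X + a.0)) + (b.(X + X) + (b.X)\{b})) + a.0) has moves =a=> p3, =b=> p0
  p3 = 0 has moves deadlocked
Q's transition system — 3 states:
  q0 = rec X. b.(0\{b} + b.X) + (b.(X + X) + (b.X)\{b}) has moves =b=> q1, =b=> q2
  q1 = (rec X. b.(0\{b} + b.X) + (b.(X + X) + (b.X)\{b})) + (rec X. b.(0\{b} + b.X) + (b.(X + X) + (b.X)\{b})) has moves =b=> q1, =b=> q2
  q2 = 0\{b} + b.(rec X. b.(0\{b} + b.X) + (b.(X + X) + (b.X)\{b})) has moves =b=> q0
Bisimilarity quotient blocks:
  B0 = {p0, p1}
  B1 = {p2}
  B2 = {p3}
  B3 = {q0, q1, q2}
p0 ∈ B0, q0 ∈ B3 → different blocks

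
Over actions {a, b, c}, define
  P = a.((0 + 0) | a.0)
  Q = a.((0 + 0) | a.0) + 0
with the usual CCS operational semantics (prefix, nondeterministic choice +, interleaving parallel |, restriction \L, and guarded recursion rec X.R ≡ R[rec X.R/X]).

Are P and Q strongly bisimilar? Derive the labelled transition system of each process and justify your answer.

bisimilar

P's transition system — 3 states:
  u0 = a.((0 + 0) | a.0) | —a→ u1
  u1 = (0 + 0) | a.0 | —a→ u2
  u2 = (0 + 0) | 0 | (no moves)
Q's transition system — 3 states:
  v0 = a.((0 + 0) | a.0) + 0 | —a→ v1
  v1 = (0 + 0) | a.0 | —a→ v2
  v2 = (0 + 0) | 0 | (no moves)
Partition-refinement fixed point:
  B0 = {u0, v0}
  B1 = {u1, v1}
  B2 = {u2, v2}
u0 ∈ B0, v0 ∈ B0 → same block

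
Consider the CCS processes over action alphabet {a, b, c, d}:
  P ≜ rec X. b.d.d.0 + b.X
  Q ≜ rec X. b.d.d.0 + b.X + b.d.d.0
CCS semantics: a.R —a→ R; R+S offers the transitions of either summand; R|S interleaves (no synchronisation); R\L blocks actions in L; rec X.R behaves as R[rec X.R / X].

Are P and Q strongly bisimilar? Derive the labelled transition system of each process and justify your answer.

Reachable graph of P (4 states):
  m0 = rec X. b.d.d.0 + b.X ⊢ =b=> m0, =b=> m1
  m1 = d.d.0 ⊢ =d=> m2
  m2 = d.0 ⊢ =d=> m3
  m3 = 0 ⊢ ∅
Reachable graph of Q (4 states):
  n0 = rec X. b.d.d.0 + b.X + b.d.d.0 ⊢ =b=> n0, =b=> n1
  n1 = d.d.0 ⊢ =d=> n2
  n2 = d.0 ⊢ =d=> n3
  n3 = 0 ⊢ ∅
Bisimilarity quotient blocks:
  B0 = {m0, n0}
  B1 = {m1, n1}
  B2 = {m2, n2}
  B3 = {m3, n3}
m0 ∈ B0, n0 ∈ B0 → same block

YES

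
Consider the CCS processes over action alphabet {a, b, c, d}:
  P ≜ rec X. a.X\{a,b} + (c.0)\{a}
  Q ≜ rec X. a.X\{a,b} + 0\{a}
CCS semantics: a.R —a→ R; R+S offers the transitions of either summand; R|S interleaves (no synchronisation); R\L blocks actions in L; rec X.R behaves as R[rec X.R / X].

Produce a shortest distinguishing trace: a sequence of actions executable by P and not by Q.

c

LTS(P): 4 reachable states
  s0 = rec X. a.X\{a,b} + (c.0)\{a} | --a--▸ s1, --c--▸ s2
  s1 = (rec X. a.X\{a,b} + (c.0)\{a})\{a,b} | --c--▸ s3
  s2 = 0\{a} | ·
  s3 = 0\{a}\{a,b} | ·
LTS(Q): 2 reachable states
  t0 = rec X. a.X\{a,b} + 0\{a} | --a--▸ t1
  t1 = (rec X. a.X\{a,b} + 0\{a})\{a,b} | ·
Trace ⟨c⟩ through P, begin at {s0}:
  step 1 (c): {s2}
  P completes σ.
Trace ⟨c⟩ through Q, begin at {t0}:
  step 1 (c): ∅ (Q stuck)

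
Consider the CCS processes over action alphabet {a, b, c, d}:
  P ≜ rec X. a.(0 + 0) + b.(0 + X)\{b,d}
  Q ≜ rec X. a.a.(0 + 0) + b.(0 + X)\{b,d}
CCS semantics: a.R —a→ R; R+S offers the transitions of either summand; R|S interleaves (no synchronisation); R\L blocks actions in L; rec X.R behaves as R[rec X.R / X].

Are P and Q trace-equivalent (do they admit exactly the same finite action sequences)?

traces(P) ≠ traces(Q) — witness ⟨aa⟩

Reachable graph of P (4 states):
  m0 = rec X. a.(0 + 0) + b.(0 + X)\{b,d} → ··a··> m1, ··b··> m2
  m1 = 0 + 0 → ·
  m2 = (0 + (rec X. a.(0 + 0) + b.(0 + X)\{b,d}))\{b,d} → ··a··> m3
  m3 = (0 + 0)\{b,d} → ·
Reachable graph of Q (6 states):
  n0 = rec X. a.a.(0 + 0) + b.(0 + X)\{b,d} → ··a··> n1, ··b··> n2
  n1 = a.(0 + 0) → ··a··> n3
  n2 = (0 + (rec X. a.a.(0 + 0) + b.(0 + X)\{b,d}))\{b,d} → ··a··> n4
  n3 = 0 + 0 → ·
  n4 = (a.(0 + 0))\{b,d} → ··a··> n5
  n5 = (0 + 0)\{b,d} → ·
Trace ⟨aa⟩ through Q, begin at {n0}:
  [1] a ⇒ {n1}
  [2] a ⇒ {n3}
  ✓ Q
Trace ⟨aa⟩ through P, begin at {m0}:
  [1] a ⇒ {m1}
  [2] a ⇒ ∅  — P cannot continue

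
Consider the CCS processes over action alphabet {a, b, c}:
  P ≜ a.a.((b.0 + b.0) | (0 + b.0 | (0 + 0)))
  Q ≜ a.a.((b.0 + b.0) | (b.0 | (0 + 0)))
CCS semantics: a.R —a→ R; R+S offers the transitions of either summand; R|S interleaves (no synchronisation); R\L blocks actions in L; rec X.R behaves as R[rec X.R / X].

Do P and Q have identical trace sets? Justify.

trace-equivalent

LTS(P): 6 reachable states
  s0 = a.a.((b.0 + b.0) | (0 + b.0 | (0 + 0))) → ··a··> s1
  s1 = a.((b.0 + b.0) | (0 + b.0 | (0 + 0))) → ··a··> s2
  s2 = (b.0 + b.0) | (0 + b.0 | (0 + 0)) → ··b··> s3, ··b··> s4
  s3 = (b.0 + b.0) | (0 | (0 + 0)) → ··b··> s5
  s4 = 0 | (0 + b.0 | (0 + 0)) → ··b··> s5
  s5 = 0 | (0 | (0 + 0)) → ·
LTS(Q): 6 reachable states
  t0 = a.a.((b.0 + b.0) | (b.0 | (0 + 0))) → ··a··> t1
  t1 = a.((b.0 + b.0) | (b.0 | (0 + 0))) → ··a··> t2
  t2 = (b.0 + b.0) | (b.0 | (0 + 0)) → ··b··> t3, ··b··> t4
  t3 = (b.0 + b.0) | (0 | (0 + 0)) → ··b··> t5
  t4 = 0 | (b.0 | (0 + 0)) → ··b··> t5
  t5 = 0 | (0 | (0 + 0)) → ·
Coarsest stable partition (strong bisimilarity classes):
  B0 = {s0, t0}
  B1 = {s1, t1}
  B2 = {s2, t2}
  B3 = {s3, s4, t3, t4}
  B4 = {s5, t5}
s0 ∈ B0, t0 ∈ B0 → same block
Bisimilar ⇒ trace-equivalent.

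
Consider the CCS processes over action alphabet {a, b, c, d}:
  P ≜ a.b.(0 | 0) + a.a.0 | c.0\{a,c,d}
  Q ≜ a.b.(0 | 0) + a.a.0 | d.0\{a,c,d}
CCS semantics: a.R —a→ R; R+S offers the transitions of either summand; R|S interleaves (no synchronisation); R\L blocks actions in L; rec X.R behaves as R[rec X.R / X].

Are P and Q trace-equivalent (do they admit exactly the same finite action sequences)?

LTS(P): 8 reachable states
  m0 = a.b.(0 | 0) + a.a.0 | c.0\{a,c,d} :: =a=> m1, =a=> m2, =c=> m3
  m1 = a.0 | c.0\{a,c,d} :: =a=> m4, =c=> m5
  m2 = b.(0 | 0) :: =b=> m6
  m3 = a.a.0 | 0\{a,c,d} :: =a=> m5
  m4 = 0 | c.0\{a,c,d} :: =c=> m7
  m5 = a.0 | 0\{a,c,d} :: =a=> m7
  m6 = 0 | 0 :: (no moves)
  m7 = 0 | 0\{a,c,d} :: (no moves)
LTS(Q): 8 reachable states
  n0 = a.b.(0 | 0) + a.a.0 | d.0\{a,c,d} :: =a=> n1, =a=> n2, =d=> n3
  n1 = a.0 | d.0\{a,c,d} :: =a=> n4, =d=> n5
  n2 = b.(0 | 0) :: =b=> n6
  n3 = a.a.0 | 0\{a,c,d} :: =a=> n5
  n4 = 0 | d.0\{a,c,d} :: =d=> n7
  n5 = a.0 | 0\{a,c,d} :: =a=> n7
  n6 = 0 | 0 :: (no moves)
  n7 = 0 | 0\{a,c,d} :: (no moves)
Run σ = ⟨c⟩ on P: start {m0}
  [1] c ⇒ {m3}
  — P admits the full trace.
Run σ = ⟨c⟩ on Q: start {n0}
  [1] c ⇒ ∅  — Q cannot continue

NO — witness ⟨c⟩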